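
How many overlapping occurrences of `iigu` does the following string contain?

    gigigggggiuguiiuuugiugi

0

Sliding a length-4 window over the 23 characters (20 positions):
  (no match at any position)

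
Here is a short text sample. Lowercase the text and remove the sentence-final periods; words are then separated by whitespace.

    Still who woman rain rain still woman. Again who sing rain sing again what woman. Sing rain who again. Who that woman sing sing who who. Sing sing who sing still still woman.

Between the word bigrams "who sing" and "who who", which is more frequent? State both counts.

"who sing": 3 occurrences
"who who": 1 occurrence

"who sing" (3 vs 1)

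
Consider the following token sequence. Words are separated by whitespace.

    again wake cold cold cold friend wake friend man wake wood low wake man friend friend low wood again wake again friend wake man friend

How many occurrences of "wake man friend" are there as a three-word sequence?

2

Scanning the 23 overlapping trigram windows for "wake man friend":
  position 13–15: wake man friend
  position 23–25: wake man friend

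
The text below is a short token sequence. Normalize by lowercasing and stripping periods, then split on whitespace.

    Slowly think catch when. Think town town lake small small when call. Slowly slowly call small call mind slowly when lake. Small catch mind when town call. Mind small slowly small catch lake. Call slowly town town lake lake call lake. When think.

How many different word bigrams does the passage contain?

43 tokens → 42 bigram windows in total.
Repeated bigrams (each contributes count−1 duplicates):
  call mind: 2
  call slowly: 2
  lake call: 2
  lake small: 2
  small catch: 2
  town lake: 2
  town town: 2
  when think: 2
8 duplicate windows → 42 − 8 = 34 distinct.

34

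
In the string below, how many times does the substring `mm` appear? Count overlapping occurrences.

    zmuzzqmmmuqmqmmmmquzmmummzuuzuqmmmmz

Sliding a length-2 window over the 36 characters (35 positions):
  position 7–8: mm
  position 8–9: mm
  position 14–15: mm
  position 15–16: mm
  position 16–17: mm
  position 21–22: mm
  position 24–25: mm
  position 32–33: mm
  position 33–34: mm
  position 34–35: mm

10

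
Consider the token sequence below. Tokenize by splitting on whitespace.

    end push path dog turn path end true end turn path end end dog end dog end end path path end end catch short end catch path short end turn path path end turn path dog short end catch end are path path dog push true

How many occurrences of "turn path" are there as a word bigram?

Scanning the 45 overlapping bigram windows for "turn path":
  position 5–6: turn path
  position 10–11: turn path
  position 30–31: turn path
  position 34–35: turn path

4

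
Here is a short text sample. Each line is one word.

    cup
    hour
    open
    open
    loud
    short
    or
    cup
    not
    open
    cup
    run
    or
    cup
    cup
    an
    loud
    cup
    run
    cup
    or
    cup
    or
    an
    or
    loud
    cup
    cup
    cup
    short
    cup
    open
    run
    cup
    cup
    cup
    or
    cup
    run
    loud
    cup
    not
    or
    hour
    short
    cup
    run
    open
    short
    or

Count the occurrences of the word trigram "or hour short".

1

Scanning the 48 overlapping trigram windows for "or hour short":
  position 43–45: or hour short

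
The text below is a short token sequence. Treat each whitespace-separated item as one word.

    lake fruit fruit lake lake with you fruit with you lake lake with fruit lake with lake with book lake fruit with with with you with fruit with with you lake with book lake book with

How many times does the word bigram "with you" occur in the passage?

Scanning the 35 overlapping bigram windows for "with you":
  position 6–7: with you
  position 9–10: with you
  position 24–25: with you
  position 29–30: with you

4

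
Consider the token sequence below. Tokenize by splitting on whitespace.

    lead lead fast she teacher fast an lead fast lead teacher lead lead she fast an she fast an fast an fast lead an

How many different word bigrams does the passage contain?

24 tokens → 23 bigram windows in total.
Repeated bigrams (each contributes count−1 duplicates):
  fast an: 4
  an fast: 2
  fast lead: 2
  lead fast: 2
  lead lead: 2
  she fast: 2
8 duplicate windows → 23 − 8 = 15 distinct.

15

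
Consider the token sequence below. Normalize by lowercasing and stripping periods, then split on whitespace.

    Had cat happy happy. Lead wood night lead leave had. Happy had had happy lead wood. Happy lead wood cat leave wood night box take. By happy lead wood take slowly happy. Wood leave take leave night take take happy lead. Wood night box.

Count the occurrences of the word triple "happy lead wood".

Scanning the 42 overlapping trigram windows for "happy lead wood":
  position 4–6: happy lead wood
  position 14–16: happy lead wood
  position 17–19: happy lead wood
  position 27–29: happy lead wood
  position 40–42: happy lead wood

5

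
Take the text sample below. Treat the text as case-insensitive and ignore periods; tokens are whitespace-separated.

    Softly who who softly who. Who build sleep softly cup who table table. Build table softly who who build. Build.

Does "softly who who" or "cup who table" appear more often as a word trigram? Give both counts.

"softly who who": 3 occurrences
"cup who table": 1 occurrence

"softly who who" (3 vs 1)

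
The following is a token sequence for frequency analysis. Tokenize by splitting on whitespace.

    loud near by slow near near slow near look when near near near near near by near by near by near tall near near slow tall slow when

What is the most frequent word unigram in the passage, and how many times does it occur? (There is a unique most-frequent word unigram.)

"near", 14 times

Unigram frequencies (highest first):
  near: 14
  by: 4
  slow: 4
  when: 2
  tall: 2
  loud: 1
  … (1 more, each ≤ 1)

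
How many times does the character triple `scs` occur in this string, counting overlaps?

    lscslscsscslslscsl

Sliding a length-3 window over the 18 characters (16 positions):
  position 2–4: scs
  position 6–8: scs
  position 9–11: scs
  position 15–17: scs

4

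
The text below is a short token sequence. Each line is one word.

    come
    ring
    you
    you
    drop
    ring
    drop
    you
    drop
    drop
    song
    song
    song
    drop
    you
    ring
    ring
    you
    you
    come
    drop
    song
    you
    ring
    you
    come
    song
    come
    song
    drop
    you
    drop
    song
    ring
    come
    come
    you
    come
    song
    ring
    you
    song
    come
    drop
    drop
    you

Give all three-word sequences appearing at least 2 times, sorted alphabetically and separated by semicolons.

Trigram counts meeting the condition (at least 2 times):
  drop you drop: 2
  ring you you: 2
  song drop you: 2
  you come song: 2

drop you drop; ring you you; song drop you; you come song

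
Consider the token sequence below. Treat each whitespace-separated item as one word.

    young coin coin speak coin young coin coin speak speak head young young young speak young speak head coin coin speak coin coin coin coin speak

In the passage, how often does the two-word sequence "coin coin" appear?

Scanning the 25 overlapping bigram windows for "coin coin":
  position 2–3: coin coin
  position 7–8: coin coin
  position 19–20: coin coin
  position 22–23: coin coin
  position 23–24: coin coin
  position 24–25: coin coin

6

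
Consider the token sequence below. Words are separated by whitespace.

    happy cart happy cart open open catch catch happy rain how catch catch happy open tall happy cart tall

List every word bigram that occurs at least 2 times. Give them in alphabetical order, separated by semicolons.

catch catch; catch happy; happy cart

Bigram counts meeting the condition (at least 2 times):
  catch catch: 2
  catch happy: 2
  happy cart: 3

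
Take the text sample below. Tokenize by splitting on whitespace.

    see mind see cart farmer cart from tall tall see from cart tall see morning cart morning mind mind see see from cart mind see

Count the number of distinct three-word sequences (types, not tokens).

22

25 tokens → 23 trigram windows in total.
Repeated trigrams (each contributes count−1 duplicates):
  see from cart: 2
1 duplicate windows → 23 − 1 = 22 distinct.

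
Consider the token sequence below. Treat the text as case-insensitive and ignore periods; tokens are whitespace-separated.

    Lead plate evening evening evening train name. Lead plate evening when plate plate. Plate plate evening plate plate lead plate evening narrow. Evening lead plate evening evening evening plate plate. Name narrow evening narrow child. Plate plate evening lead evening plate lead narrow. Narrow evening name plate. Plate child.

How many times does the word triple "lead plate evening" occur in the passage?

Scanning the 47 overlapping trigram windows for "lead plate evening":
  position 1–3: lead plate evening
  position 8–10: lead plate evening
  position 19–21: lead plate evening
  position 24–26: lead plate evening

4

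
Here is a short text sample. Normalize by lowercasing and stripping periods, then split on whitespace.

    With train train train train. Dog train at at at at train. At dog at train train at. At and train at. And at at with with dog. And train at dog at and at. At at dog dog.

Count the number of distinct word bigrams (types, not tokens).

17

39 tokens → 38 bigram windows in total.
Repeated bigrams (each contributes count−1 duplicates):
  at at: 7
  train at: 5
  train train: 4
  at and: 3
  at dog: 3
  and at: 2
  and train: 2
  at train: 2
  … (1 more repeated)
21 duplicate windows → 38 − 21 = 17 distinct.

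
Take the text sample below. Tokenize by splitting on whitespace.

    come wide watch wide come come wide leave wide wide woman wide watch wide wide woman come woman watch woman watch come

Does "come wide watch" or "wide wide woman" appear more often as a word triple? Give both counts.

"come wide watch": 1 occurrence
"wide wide woman": 2 occurrences

"wide wide woman" (2 vs 1)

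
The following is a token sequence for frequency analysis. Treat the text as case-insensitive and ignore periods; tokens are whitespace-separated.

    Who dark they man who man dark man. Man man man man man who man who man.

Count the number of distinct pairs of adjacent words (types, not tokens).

17 tokens → 16 bigram windows in total.
Repeated bigrams (each contributes count−1 duplicates):
  man man: 5
  man who: 3
  who man: 3
8 duplicate windows → 16 − 8 = 8 distinct.

8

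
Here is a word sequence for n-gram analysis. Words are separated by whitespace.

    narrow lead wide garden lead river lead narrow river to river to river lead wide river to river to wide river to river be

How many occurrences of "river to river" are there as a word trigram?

Scanning the 22 overlapping trigram windows for "river to river":
  position 9–11: river to river
  position 11–13: river to river
  position 16–18: river to river
  position 21–23: river to river

4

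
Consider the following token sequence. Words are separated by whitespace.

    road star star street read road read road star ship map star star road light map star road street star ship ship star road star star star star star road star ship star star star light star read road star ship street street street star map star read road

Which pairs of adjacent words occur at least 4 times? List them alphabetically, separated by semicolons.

read road; road star; star road; star ship; star star

Bigram counts meeting the condition (at least 4 times):
  read road: 4
  road star: 5
  star road: 4
  star ship: 4
  star star: 8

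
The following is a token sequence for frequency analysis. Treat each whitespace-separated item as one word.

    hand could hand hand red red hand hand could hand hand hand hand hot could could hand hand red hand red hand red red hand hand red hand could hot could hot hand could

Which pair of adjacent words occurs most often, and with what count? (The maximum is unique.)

"hand hand", 7 times

Bigram frequencies (highest first):
  hand hand: 7
  hand red: 5
  red hand: 5
  hand could: 4
  could hand: 3
  red red: 2
  … (5 more, each ≤ 2)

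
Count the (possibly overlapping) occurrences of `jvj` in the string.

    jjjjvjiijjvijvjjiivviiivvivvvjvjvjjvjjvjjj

Sliding a length-3 window over the 42 characters (40 positions):
  position 4–6: jvj
  position 13–15: jvj
  position 30–32: jvj
  position 32–34: jvj
  position 35–37: jvj
  position 38–40: jvj

6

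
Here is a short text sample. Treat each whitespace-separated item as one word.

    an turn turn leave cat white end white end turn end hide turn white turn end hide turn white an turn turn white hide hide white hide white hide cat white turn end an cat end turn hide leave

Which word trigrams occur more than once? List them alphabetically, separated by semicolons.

an turn turn; end hide turn; hide turn white; hide white hide; turn end hide; white turn end

Trigram counts meeting the condition (more than once):
  an turn turn: 2
  end hide turn: 2
  hide turn white: 2
  hide white hide: 2
  turn end hide: 2
  white turn end: 2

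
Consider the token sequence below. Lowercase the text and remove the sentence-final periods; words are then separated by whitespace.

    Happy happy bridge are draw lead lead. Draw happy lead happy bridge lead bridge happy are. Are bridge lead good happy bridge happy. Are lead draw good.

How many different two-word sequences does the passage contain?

27 tokens → 26 bigram windows in total.
Repeated bigrams (each contributes count−1 duplicates):
  happy bridge: 3
  bridge happy: 2
  bridge lead: 2
  happy are: 2
  lead draw: 2
6 duplicate windows → 26 − 6 = 20 distinct.

20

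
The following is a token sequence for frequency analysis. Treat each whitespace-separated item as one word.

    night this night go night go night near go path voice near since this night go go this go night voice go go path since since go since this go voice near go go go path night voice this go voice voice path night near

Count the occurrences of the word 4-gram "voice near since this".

1

Scanning the 42 overlapping 4-gram windows for "voice near since this":
  position 11–14: voice near since this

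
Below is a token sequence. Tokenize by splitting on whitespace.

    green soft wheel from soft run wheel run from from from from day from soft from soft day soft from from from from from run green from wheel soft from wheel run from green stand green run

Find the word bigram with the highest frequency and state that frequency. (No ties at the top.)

Bigram frequencies (highest first):
  from from: 7
  from soft: 3
  soft from: 3
  wheel run: 2
  run from: 2
  from wheel: 2
  … (17 more, each ≤ 1)

"from from", 7 times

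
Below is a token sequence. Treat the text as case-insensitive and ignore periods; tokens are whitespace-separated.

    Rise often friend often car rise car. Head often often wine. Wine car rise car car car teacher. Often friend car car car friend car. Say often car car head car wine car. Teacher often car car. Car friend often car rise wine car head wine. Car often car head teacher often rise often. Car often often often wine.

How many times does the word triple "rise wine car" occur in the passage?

1

Scanning the 57 overlapping trigram windows for "rise wine car":
  position 42–44: rise wine car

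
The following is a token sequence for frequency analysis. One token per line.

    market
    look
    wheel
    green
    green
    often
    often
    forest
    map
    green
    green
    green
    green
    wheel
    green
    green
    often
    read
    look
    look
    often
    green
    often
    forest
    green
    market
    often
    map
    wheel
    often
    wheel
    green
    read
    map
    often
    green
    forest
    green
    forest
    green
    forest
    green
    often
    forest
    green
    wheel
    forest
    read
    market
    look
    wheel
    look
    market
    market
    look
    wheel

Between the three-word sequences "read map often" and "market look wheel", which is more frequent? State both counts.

"read map often": 1 occurrence
"market look wheel": 3 occurrences

"market look wheel" (3 vs 1)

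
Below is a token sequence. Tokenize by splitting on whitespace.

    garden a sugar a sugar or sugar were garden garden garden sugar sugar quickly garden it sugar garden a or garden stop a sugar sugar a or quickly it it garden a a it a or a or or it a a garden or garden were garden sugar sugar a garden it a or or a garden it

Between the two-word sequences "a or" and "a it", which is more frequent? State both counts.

"a or" (5 vs 1)

"a or": 5 occurrences
"a it": 1 occurrence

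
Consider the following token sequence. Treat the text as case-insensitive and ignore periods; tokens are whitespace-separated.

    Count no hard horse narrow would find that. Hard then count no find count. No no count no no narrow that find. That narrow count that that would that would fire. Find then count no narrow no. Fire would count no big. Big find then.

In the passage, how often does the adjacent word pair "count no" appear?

6

Scanning the 44 overlapping bigram windows for "count no":
  position 1–2: count no
  position 11–12: count no
  position 14–15: count no
  position 17–18: count no
  position 34–35: count no
  position 40–41: count no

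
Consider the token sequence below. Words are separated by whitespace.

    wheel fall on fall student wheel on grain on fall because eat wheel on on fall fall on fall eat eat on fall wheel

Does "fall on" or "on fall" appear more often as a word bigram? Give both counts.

"fall on": 2 occurrences
"on fall": 5 occurrences

"on fall" (5 vs 2)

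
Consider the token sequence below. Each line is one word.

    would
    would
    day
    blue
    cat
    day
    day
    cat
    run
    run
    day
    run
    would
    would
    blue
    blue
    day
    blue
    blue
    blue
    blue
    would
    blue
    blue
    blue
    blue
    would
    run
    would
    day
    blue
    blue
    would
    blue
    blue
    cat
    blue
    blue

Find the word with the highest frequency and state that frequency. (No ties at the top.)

"blue", 17 times

Unigram frequencies (highest first):
  blue: 17
  would: 8
  day: 6
  run: 4
  cat: 3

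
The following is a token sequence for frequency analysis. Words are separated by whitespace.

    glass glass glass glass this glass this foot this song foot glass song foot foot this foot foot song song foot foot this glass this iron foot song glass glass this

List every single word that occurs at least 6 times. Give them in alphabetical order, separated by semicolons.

foot; glass; this

Unigram counts meeting the condition (at least 6 times):
  foot: 9
  glass: 9
  this: 7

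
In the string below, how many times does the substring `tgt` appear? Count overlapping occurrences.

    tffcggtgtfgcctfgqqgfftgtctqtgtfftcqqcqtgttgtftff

Sliding a length-3 window over the 48 characters (46 positions):
  position 7–9: tgt
  position 22–24: tgt
  position 28–30: tgt
  position 39–41: tgt
  position 42–44: tgt

5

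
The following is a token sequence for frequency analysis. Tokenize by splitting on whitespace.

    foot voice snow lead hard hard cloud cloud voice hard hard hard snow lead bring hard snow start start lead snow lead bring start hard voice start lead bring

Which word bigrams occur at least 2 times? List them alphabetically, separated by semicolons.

Bigram counts meeting the condition (at least 2 times):
  hard hard: 3
  hard snow: 2
  lead bring: 3
  snow lead: 3
  start lead: 2

hard hard; hard snow; lead bring; snow lead; start lead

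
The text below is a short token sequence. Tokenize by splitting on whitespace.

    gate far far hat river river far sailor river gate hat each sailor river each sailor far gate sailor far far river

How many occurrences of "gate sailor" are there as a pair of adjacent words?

Scanning the 21 overlapping bigram windows for "gate sailor":
  position 18–19: gate sailor

1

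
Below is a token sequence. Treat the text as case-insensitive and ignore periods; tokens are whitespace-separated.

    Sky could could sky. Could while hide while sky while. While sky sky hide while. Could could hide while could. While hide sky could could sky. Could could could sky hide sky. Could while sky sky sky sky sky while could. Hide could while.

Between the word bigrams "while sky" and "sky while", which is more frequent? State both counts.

"while sky" (3 vs 2)

"while sky": 3 occurrences
"sky while": 2 occurrences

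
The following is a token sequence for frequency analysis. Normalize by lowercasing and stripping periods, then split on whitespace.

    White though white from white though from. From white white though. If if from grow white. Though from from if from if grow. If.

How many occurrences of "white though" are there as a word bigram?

4

Scanning the 23 overlapping bigram windows for "white though":
  position 1–2: white though
  position 5–6: white though
  position 10–11: white though
  position 16–17: white though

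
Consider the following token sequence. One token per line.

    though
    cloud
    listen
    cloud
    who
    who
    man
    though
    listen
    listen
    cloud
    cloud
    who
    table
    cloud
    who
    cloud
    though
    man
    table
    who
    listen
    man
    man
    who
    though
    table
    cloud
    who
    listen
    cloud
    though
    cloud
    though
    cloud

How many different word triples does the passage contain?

35 tokens → 33 trigram windows in total.
Repeated trigrams (each contributes count−1 duplicates):
  cloud though cloud: 2
  table cloud who: 2
2 duplicate windows → 33 − 2 = 31 distinct.

31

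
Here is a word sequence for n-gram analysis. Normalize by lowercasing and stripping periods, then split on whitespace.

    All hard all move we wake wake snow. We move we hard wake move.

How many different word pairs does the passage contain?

12

14 tokens → 13 bigram windows in total.
Repeated bigrams (each contributes count−1 duplicates):
  move we: 2
1 duplicate windows → 13 − 1 = 12 distinct.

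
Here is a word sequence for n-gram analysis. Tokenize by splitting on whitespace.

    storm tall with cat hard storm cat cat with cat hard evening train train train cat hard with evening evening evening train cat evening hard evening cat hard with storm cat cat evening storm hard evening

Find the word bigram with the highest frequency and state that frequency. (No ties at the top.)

"cat hard", 4 times

Bigram frequencies (highest first):
  cat hard: 4
  hard evening: 3
  with cat: 2
  storm cat: 2
  cat cat: 2
  evening train: 2
  … (15 more, each ≤ 2)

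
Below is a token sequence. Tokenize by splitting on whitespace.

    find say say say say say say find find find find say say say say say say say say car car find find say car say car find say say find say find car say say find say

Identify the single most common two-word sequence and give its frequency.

"say say", 14 times

Bigram frequencies (highest first):
  say say: 14
  find say: 6
  say find: 4
  find find: 4
  say car: 3
  car find: 2
  … (3 more, each ≤ 2)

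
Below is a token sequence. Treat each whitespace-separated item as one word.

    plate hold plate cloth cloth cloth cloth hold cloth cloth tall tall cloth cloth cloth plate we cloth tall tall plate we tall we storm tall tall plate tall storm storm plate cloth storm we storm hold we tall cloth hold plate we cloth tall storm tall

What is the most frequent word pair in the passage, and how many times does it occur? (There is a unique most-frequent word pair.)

Bigram frequencies (highest first):
  cloth cloth: 6
  cloth tall: 3
  tall tall: 3
  plate we: 3
  hold plate: 2
  plate cloth: 2
  … (19 more, each ≤ 2)

"cloth cloth", 6 times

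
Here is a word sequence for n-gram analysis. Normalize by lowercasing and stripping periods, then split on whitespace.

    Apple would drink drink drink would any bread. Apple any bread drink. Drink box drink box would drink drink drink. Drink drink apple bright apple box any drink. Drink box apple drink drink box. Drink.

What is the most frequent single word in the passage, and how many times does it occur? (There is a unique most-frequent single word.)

"drink", 16 times

Unigram frequencies (highest first):
  drink: 16
  apple: 5
  box: 5
  would: 3
  any: 3
  bread: 2
  … (1 more, each ≤ 1)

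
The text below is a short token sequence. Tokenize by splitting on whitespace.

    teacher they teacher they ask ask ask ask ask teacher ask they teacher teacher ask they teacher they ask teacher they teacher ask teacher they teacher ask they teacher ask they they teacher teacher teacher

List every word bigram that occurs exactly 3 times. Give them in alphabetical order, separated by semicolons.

Bigram counts meeting the condition (exactly 3 times):
  ask teacher: 3
  teacher teacher: 3

ask teacher; teacher teacher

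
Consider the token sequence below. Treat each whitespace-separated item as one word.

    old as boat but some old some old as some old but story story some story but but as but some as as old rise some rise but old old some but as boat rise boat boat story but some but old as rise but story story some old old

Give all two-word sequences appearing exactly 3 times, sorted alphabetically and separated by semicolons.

but some; old as

Bigram counts meeting the condition (exactly 3 times):
  but some: 3
  old as: 3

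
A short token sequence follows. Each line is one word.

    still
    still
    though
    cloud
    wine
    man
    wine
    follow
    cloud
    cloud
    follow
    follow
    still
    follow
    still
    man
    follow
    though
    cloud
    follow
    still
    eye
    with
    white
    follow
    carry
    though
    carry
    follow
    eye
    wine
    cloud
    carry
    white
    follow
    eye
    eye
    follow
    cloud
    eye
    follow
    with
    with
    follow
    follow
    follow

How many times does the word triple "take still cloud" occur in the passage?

0

Scanning the 44 overlapping trigram windows for "take still cloud":
  (none found)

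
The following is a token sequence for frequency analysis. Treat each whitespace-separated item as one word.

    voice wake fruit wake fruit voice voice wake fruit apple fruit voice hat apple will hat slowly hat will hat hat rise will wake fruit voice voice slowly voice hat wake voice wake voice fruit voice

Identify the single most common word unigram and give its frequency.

Unigram frequencies (highest first):
  voice: 10
  wake: 6
  fruit: 6
  hat: 6
  will: 3
  apple: 2
  … (2 more, each ≤ 2)

"voice", 10 times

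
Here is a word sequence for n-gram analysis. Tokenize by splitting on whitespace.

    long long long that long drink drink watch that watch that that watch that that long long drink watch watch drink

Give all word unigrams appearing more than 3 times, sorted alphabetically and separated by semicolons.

Unigram counts meeting the condition (more than 3 times):
  drink: 4
  long: 6
  that: 6
  watch: 5

drink; long; that; watch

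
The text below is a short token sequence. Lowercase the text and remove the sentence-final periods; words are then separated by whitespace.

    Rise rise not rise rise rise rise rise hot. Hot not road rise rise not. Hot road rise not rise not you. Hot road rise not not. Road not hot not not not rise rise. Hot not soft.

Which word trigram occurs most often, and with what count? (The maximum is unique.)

Trigram frequencies (highest first):
  rise rise rise: 3
  rise rise not: 2
  rise not rise: 2
  not rise rise: 2
  rise rise hot: 2
  hot road rise: 2
  … (22 more, each ≤ 2)

"rise rise rise", 3 times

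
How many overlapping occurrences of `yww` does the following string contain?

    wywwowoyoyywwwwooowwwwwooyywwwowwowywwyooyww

Sliding a length-3 window over the 44 characters (42 positions):
  position 2–4: yww
  position 11–13: yww
  position 27–29: yww
  position 36–38: yww
  position 42–44: yww

5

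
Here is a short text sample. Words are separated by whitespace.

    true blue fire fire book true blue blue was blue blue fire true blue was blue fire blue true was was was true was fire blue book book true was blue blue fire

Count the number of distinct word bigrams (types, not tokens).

33 tokens → 32 bigram windows in total.
Repeated bigrams (each contributes count−1 duplicates):
  blue fire: 4
  blue blue: 3
  true blue: 3
  true was: 3
  was blue: 3
  blue was: 2
  book true: 2
  fire blue: 2
  … (1 more repeated)
15 duplicate windows → 32 − 15 = 17 distinct.

17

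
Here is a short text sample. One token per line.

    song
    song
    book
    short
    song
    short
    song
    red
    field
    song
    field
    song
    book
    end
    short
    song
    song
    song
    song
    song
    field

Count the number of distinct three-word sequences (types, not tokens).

21 tokens → 19 trigram windows in total.
Repeated trigrams (each contributes count−1 duplicates):
  song song song: 3
2 duplicate windows → 19 − 2 = 17 distinct.

17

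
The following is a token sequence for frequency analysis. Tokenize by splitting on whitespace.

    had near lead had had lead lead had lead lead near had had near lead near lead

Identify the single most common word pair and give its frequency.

"near lead", 3 times

Bigram frequencies (highest first):
  near lead: 3
  had near: 2
  lead had: 2
  had had: 2
  had lead: 2
  lead lead: 2
  … (2 more, each ≤ 2)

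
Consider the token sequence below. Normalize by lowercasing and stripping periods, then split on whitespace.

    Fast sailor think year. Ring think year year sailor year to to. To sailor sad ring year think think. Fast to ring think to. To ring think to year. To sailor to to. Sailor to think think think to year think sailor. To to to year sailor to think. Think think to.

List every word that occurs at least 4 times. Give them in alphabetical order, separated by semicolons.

ring; sailor; think; to; year

Unigram counts meeting the condition (at least 4 times):
  ring: 4
  sailor: 7
  think: 13
  to: 17
  year: 8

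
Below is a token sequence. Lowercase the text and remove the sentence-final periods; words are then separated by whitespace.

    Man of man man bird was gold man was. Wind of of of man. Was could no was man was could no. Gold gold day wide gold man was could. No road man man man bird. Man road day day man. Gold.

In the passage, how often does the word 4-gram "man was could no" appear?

Scanning the 39 overlapping 4-gram windows for "man was could no":
  position 14–17: man was could no
  position 19–22: man was could no
  position 28–31: man was could no

3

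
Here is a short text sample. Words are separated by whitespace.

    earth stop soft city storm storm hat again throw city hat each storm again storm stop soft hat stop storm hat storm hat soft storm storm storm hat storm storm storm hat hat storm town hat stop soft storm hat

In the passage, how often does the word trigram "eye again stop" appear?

0

Scanning the 38 overlapping trigram windows for "eye again stop":
  (none found)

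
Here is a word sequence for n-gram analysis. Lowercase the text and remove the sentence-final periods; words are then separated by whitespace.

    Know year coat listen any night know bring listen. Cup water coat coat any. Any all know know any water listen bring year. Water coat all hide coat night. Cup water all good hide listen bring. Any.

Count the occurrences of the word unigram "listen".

Scanning the 37 tokens for "listen":
  position 4: listen
  position 9: listen
  position 21: listen
  position 35: listen

4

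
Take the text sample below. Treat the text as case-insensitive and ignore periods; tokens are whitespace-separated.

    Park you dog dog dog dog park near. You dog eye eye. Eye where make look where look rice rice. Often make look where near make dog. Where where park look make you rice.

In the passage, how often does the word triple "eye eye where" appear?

1

Scanning the 32 overlapping trigram windows for "eye eye where":
  position 12–14: eye eye where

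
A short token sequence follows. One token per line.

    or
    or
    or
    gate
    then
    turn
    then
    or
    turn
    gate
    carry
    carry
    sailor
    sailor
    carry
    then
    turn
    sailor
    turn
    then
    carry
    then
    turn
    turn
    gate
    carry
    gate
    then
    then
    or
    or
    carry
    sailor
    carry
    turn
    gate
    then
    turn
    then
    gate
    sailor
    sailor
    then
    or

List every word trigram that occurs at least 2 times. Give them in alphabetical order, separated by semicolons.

Trigram counts meeting the condition (at least 2 times):
  carry then turn: 2
  gate then turn: 2
  then turn then: 2
  turn gate carry: 2

carry then turn; gate then turn; then turn then; turn gate carry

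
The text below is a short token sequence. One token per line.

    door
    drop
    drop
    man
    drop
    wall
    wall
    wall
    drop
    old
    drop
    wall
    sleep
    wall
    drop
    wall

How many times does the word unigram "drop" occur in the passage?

Scanning the 16 tokens for "drop":
  position 2: drop
  position 3: drop
  position 5: drop
  position 9: drop
  position 11: drop
  position 15: drop

6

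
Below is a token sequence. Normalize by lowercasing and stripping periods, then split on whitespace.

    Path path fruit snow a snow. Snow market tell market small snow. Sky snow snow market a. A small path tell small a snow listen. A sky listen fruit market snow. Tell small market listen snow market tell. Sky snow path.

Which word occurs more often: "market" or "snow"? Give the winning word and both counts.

"market": 6 occurrences
"snow": 10 occurrences

"snow" (10 vs 6)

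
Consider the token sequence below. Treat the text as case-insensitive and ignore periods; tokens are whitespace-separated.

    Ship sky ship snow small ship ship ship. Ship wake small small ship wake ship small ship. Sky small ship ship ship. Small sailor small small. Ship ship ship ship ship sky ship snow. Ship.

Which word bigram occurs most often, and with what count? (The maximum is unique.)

"ship ship", 9 times

Bigram frequencies (highest first):
  ship ship: 9
  small ship: 5
  ship sky: 3
  sky ship: 2
  ship snow: 2
  ship wake: 2
  … (9 more, each ≤ 2)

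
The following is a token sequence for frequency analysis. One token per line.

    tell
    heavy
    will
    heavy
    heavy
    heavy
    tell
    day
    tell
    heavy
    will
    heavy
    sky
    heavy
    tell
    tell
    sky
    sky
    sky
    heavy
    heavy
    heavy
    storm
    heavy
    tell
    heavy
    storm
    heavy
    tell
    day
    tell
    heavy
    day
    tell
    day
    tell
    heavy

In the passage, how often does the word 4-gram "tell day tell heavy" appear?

Scanning the 34 overlapping 4-gram windows for "tell day tell heavy":
  position 7–10: tell day tell heavy
  position 29–32: tell day tell heavy
  position 34–37: tell day tell heavy

3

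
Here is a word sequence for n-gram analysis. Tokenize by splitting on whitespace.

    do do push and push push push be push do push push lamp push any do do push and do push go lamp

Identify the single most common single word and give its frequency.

Unigram frequencies (highest first):
  push: 10
  do: 6
  and: 2
  lamp: 2
  be: 1
  any: 1
  … (1 more, each ≤ 1)

"push", 10 times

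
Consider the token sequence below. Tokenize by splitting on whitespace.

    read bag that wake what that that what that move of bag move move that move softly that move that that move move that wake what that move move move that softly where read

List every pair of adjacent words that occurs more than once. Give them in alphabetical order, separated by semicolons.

move move; move that; that move; that that; that wake; wake what; what that

Bigram counts meeting the condition (more than once):
  move move: 4
  move that: 4
  that move: 5
  that that: 2
  that wake: 2
  wake what: 2
  what that: 3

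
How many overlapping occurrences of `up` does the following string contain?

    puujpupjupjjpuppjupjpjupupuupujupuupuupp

10

Sliding a length-2 window over the 40 characters (39 positions):
  position 6–7: up
  position 9–10: up
  position 14–15: up
  position 18–19: up
  position 23–24: up
  position 25–26: up
  position 28–29: up
  position 32–33: up
  position 35–36: up
  position 38–39: up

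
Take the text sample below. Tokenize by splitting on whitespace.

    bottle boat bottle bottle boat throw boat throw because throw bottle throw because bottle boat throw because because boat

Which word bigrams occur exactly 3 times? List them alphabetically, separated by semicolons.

Bigram counts meeting the condition (exactly 3 times):
  boat throw: 3
  bottle boat: 3
  throw because: 3

boat throw; bottle boat; throw because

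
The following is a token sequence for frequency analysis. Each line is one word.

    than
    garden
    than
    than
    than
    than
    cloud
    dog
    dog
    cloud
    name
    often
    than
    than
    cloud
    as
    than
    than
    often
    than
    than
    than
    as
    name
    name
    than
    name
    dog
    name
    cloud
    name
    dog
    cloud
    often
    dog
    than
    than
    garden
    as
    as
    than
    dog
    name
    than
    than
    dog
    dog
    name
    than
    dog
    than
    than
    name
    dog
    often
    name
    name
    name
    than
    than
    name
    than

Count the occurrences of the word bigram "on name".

0

Scanning the 61 overlapping bigram windows for "on name":
  (none found)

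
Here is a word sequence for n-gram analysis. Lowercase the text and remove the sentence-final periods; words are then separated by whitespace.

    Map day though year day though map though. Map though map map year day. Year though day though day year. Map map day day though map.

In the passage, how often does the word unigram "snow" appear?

Scanning the 26 tokens for "snow":
  (none found)

0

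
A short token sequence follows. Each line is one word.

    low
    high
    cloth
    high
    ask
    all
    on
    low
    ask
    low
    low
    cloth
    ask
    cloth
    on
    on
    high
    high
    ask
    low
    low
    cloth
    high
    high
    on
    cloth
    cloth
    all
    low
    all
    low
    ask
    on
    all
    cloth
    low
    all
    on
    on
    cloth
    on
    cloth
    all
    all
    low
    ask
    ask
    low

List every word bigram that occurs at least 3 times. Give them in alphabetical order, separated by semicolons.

Bigram counts meeting the condition (at least 3 times):
  all low: 3
  ask low: 3
  low ask: 3
  on cloth: 3

all low; ask low; low ask; on cloth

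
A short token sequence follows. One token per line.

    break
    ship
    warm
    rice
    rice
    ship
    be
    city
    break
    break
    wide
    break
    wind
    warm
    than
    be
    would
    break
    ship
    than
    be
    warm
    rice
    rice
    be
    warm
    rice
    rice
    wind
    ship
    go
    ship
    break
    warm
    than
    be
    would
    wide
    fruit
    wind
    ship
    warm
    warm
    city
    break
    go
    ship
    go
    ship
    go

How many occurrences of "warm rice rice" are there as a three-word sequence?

3

Scanning the 48 overlapping trigram windows for "warm rice rice":
  position 3–5: warm rice rice
  position 22–24: warm rice rice
  position 26–28: warm rice rice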